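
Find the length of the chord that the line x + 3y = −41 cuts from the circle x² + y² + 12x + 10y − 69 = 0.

Express y = (−41 − x)/3 and substitute into the circle:
10x² + 160x − 170 = 0  ⟹  x² + 16x − 17 = 0
x = 1 or x = −17, giving (1, −14) and (−17, −8).
Chord length = distance between (1, −14) and (−17, −8) = √360 = 6√10.

6√10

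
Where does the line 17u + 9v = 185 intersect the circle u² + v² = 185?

Substitute v = (185 − 17u)/9:
370u² − 6290u + 19240 = 0  ⟹  u² − 17u + 52 = 0
u = 13 or u = 4, giving (13, −4) and (4, 13).

(4, 13) and (13, −4)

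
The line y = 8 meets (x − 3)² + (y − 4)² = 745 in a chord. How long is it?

54

Centre (3, 4), r² = 745. Perpendicular distance d from centre to line = |−4| / √1 = 4.
Chord = 2√(r² − d²) = 2·√(729) = 54.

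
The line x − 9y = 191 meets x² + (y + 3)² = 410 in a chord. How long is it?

2√82

Substitute y = (−191 + x)/9:
82x² − 328x − 6314 = 0  ⟹  x² − 4x − 77 = 0
x = 11 or x = −7, giving (11, −20) and (−7, −22).
Chord length = distance between (11, −20) and (−7, −22) = √328 = 2√82.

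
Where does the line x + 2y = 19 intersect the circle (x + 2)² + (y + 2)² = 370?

Express y = (19 − x)/2 and substitute into the circle:
5x² − 30x − 935 = 0  ⟹  x² − 6x − 187 = 0
x = 17 or x = −11, giving (17, 1) and (−11, 15).

(−11, 15) and (17, 1)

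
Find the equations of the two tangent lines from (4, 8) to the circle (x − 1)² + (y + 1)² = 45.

Let a tangent through (4, 8) have slope m. Its distance from (1, −1) must equal 3√5:
[m·(−3) − (−9)]² = 45(m² + 1)
2m² + 3m − 2 = 0, so m = −2 or m = 1/2.
With m = −2: 2x + y = 16. With m = 1/2: x − 2y = −12.

2x + y = 16 and x − 2y = −12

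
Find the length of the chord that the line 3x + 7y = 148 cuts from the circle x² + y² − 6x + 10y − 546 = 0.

2√58

Centre (3, −5), r² = 580. Perpendicular distance d from centre to line = |−174| / √58 = 174/√58.
Chord = 2√(r² − d²) = 2·√(58) = 2√58.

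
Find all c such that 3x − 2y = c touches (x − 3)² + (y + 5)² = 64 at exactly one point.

c = 19 ± 8√13

Tangency holds when the distance from the centre (3, −5) to the line equals the radius 8:
|3·3 − 2·(−5) − c| / √13 = 8
|c − (19)| = 8√13.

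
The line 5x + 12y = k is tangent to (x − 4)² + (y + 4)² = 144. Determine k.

For a tangent, require d(centre, line) = r = 12.
|5·4 + 12·(−4) − k| / √169 = 12
|k − (−28)| = 12·13, so k = 128 or k = −184.

k = −184 or k = 128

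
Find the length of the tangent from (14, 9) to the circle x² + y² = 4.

The centre is (0, 0) and r = 2. The square of the distance from P to the centre is 196 + 81 = 277.
The tangent meets the radius at right angles, so tangent² = |PO|² − r² = 277 − 4 = 273.

√273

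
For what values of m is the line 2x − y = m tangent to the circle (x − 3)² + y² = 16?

m = 6 ± 4√5

The line touches the circle iff its distance from (3, 0) is 4:
|2·3 − 1·0 − m| / √5 = 4
|m − (6)| = 4√5.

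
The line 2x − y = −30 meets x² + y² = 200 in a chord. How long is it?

Centre (0, 0), r² = 200. Perpendicular distance d from centre to line = |30| / √5 = 30/√5.
Half the chord is √(r² − d²) = √(20), so the full chord is 4√5.

4√5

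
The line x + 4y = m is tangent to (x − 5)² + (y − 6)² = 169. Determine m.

m = 29 ± 13√17

For a tangent, require d(centre, line) = r = 13.
|1·5 + 4·6 − m| / √17 = 13
|m − (29)| = 13√17.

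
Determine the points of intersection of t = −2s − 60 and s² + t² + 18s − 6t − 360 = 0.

(−30, 0) and (−24, −12)

Express t = −2s − 60 and substitute into the circle:
5s² + 270s + 3600 = 0  ⟹  s² + 54s + 720 = 0
s = −24 or s = −30, giving (−24, −12) and (−30, 0).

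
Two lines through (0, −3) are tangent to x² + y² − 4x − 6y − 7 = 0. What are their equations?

x − 2y = 6 and 2x + y = −3

Write the tangent as mx − y + (−3 − m·(0)) = 0 and set its distance from the centre to 2√5:
[m·(2) − (6)]² = 20(m² + 1)
2m² + 3m − 2 = 0, so m = 1/2 or m = −2.
With m = 1/2: x − 2y = 6. With m = −2: 2x + y = −3.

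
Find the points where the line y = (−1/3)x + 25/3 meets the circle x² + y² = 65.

(1, 8) and (4, 7)

Substitute y = (25 − x)/3:
10x² − 50x + 40 = 0  ⟹  x² − 5x + 4 = 0
x = 4 or x = 1, giving (4, 7) and (1, 8).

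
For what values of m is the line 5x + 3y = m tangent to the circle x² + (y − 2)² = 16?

The line touches the circle iff its distance from (0, 2) is 4:
|5·0 + 3·2 − m| / √34 = 4
|m − (6)| = 4√34.

m = 6 ± 4√34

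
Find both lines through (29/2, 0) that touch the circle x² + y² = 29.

2x − 5y = 29 and 2x + 5y = 29

Write the tangent as mx − y + (0 − m·(29/2)) = 0 and set its distance from the centre to √29:
(−29/2m − (0))² = 29(m² + 1)
25m² − 4 = 0, so m = 2/5 or m = −2/5.
With m = 2/5: 2x − 5y = 29. With m = −2/5: 2x + 5y = 29.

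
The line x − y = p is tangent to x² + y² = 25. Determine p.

p = ±5√2

For a tangent, require d(centre, line) = r = 5.
|1·0 − 1·0 − p| / √2 = 5
|p| = 5√2.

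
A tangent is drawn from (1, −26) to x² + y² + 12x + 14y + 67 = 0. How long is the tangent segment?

Centre (−6, −7), r² = 18. |PO|² = (7)² + (−19)² = 410.
The tangent meets the radius at right angles, so tangent² = |PO|² − r² = 410 − 18 = 392.

14√2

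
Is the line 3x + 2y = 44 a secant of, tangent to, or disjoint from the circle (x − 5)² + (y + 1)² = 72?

Substituting the line into the circle gives 13x² − 316x + 1928 = 0.
Δ = 99856 − 100256 = −400.
No real roots: the line does not meet the circle.

disjoint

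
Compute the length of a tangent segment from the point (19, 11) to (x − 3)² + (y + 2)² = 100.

The centre is (3, −2) and r = 10. The square of the distance from P to the centre is 256 + 169 = 425.
By the tangent–radius right angle, tangent length = √(|PO|² − r²) = √325 = 5√13.

5√13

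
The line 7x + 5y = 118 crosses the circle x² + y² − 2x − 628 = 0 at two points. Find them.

(−1, 25) and (24, −10)

From the line, y = (118 − 7x)/5. Substituting:
74x² − 1702x − 1776 = 0  ⟹  x² − 23x − 24 = 0
x = 24 or x = −1, giving (24, −10) and (−1, 25).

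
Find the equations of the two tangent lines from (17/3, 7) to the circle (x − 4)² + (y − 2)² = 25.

Let a tangent through (17/3, 7) have slope m. Its distance from (4, 2) must equal 5:
[m·(−5/3) − (−5)]² = 25(m² + 1)
4m² + 3m = 0, so m = 0 or m = −3/4.
Through (17/3, 7) these give y = 7 and 3x + 4y = 45.

y = 7 and 3x + 4y = 45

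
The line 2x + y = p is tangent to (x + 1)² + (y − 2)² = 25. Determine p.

Tangency holds when the distance from the centre (−1, 2) to the line equals the radius 5:
|2·(−1) + 1·2 − p| / √5 = 5
|p| = 5√5.

p = ±5√5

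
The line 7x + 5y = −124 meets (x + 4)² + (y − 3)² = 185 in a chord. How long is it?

√74

Centre (−4, 3), r² = 185. Perpendicular distance d from centre to line = |111| / √74 = 111/√74.
Chord = 2√(r² − d²) = 2·√(37/2) = √74.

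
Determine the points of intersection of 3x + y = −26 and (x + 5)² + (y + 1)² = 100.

(−11, 7) and (−5, −11)

Substitute y = −3x − 26:
10x² + 160x + 550 = 0  ⟹  x² + 16x + 55 = 0
x = −5 or x = −11, giving (−5, −11) and (−11, 7).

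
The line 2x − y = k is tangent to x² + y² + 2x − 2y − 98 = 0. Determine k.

For a tangent, require d(centre, line) = r = 10.
|2·(−1) − 1·1 − k| / √5 = 10
|k − (−3)| = 10√5.

k = −3 ± 10√5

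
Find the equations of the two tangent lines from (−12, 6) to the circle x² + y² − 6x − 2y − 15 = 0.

y = 6 and 3x + 4y = −12

Write the tangent as mx − y + (6 − m·(−12)) = 0 and set its distance from the centre to 5:
(15m − (−5))² = 25(m² + 1)
4m² + 3m = 0, so m = 0 or m = −3/4.
With m = 0: y = 6. With m = −3/4: 3x + 4y = −12.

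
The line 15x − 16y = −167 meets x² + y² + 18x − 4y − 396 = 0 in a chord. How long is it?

2√481

The distance from (−9, 2) to the line is 0/√481, and r² = 481.
Half the chord is √(r² − d²) = √(481), so the full chord is 2√481.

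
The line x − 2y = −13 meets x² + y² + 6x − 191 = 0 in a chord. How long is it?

From the line, y = (13 + x)/2. Substituting:
5x² + 50x − 595 = 0  ⟹  x² + 10x − 119 = 0
x = 7 or x = −17, giving (7, 10) and (−17, −2).
Chord length = distance between (7, 10) and (−17, −2) = √720 = 12√5.

12√5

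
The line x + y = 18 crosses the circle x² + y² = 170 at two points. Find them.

(7, 11) and (11, 7)

Substitute y = −x + 18:
2x² − 36x + 154 = 0  ⟹  x² − 18x + 77 = 0
x = 11 or x = 7, giving (11, 7) and (7, 11).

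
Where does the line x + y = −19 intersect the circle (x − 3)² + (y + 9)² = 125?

Substitute y = −x − 19:
2x² + 14x − 16 = 0  ⟹  x² + 7x − 8 = 0
x = 1 or x = −8, giving (1, −20) and (−8, −11).

(−8, −11) and (1, −20)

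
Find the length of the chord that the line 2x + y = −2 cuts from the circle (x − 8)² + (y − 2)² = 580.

20√5

Centre (8, 2), r² = 580. Perpendicular distance d from centre to line = |20| / √5 = 20/√5.
Chord = 2√(r² − d²) = 2·√(500) = 20√5.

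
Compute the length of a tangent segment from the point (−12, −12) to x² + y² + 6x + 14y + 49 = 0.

With centre O = (−3, −7), |OP|² = 106 and r² = 9.
The tangent meets the radius at right angles, so tangent² = |PO|² − r² = 106 − 9 = 97.

√97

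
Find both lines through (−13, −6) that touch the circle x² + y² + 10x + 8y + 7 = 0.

Let a tangent through (−13, −6) have slope m. Its distance from (−5, −4) must equal √34:
[m·(8) − (2)]² = 34(m² + 1)
15m² − 16m − 15 = 0, so m = 5/3 or m = −3/5.
With m = 5/3: 5x − 3y = −47. With m = −3/5: 3x + 5y = −69.

5x − 3y = −47 and 3x + 5y = −69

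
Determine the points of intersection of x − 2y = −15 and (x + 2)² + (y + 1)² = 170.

(−15, 0) and (5, 10)

Express y = (15 + x)/2 and substitute into the circle:
5x² + 50x − 375 = 0  ⟹  x² + 10x − 75 = 0
x = 5 or x = −15, giving (5, 10) and (−15, 0).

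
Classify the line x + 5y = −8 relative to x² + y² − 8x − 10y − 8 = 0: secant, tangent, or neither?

neither

Substituting the line into the circle gives 26x² − 134x + 264 = 0.
Discriminant = (−134)² − 4·26·(264) = −9500 < 0.
No real roots: the line does not meet the circle.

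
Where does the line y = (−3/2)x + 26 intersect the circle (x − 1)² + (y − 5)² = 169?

(6, 17) and (14, 5)

Express y = (52 − 3x)/2 and substitute into the circle:
13x² − 260x + 1092 = 0  ⟹  x² − 20x + 84 = 0
x = 14 or x = 6, giving (14, 5) and (6, 17).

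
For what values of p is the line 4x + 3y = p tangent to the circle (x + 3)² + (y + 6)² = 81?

For a tangent, require d(centre, line) = r = 9.
|4·(−3) + 3·(−6) − p| / √25 = 9
|p − (−30)| = 9·5, so p = 15 or p = −75.

p = −75 or p = 15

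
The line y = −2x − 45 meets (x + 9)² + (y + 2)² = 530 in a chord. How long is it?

18√5

From the line, y = −2x − 45. Substituting:
5x² + 190x + 1400 = 0  ⟹  x² + 38x + 280 = 0
x = −10 or x = −28, giving (−10, −25) and (−28, 11).
Chord length = distance between (−10, −25) and (−28, 11) = √1620 = 18√5.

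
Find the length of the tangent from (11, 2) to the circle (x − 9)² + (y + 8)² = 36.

2√17

With centre O = (9, −8), |OP|² = 104 and r² = 36.
Power of the point: PT² = |PO|² − r² = 68, so PT = 2√17.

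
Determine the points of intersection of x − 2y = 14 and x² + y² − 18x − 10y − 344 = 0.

Express y = (−14 + x)/2 and substitute into the circle:
5x² − 120x − 900 = 0  ⟹  x² − 24x − 180 = 0
x = 30 or x = −6, giving (30, 8) and (−6, −10).

(−6, −10) and (30, 8)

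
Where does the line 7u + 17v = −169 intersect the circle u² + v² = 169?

(−12, −5) and (5, −12)

Express v = (−169 − 7u)/17 and substitute into the circle:
338u² + 2366u − 20280 = 0  ⟹  u² + 7u − 60 = 0
u = 5 or u = −12, giving (5, −12) and (−12, −5).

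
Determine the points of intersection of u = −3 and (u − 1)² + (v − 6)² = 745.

The line gives u = −3. Substituting into the circle:
v² − 12v − 693 = 0
v = 33 or v = −21, giving (−3, 33) and (−3, −21).

(−3, −21) and (−3, 33)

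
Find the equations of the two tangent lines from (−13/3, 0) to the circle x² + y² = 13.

3x − 2y = −13 and 3x + 2y = −13

Let a tangent through (−13/3, 0) have slope m. Its distance from (0, 0) must equal √13:
(13/3m − (0))² = 13(m² + 1)
4m² − 9 = 0, so m = 3/2 or m = −3/2.
With m = 3/2: 3x − 2y = −13. With m = −3/2: 3x + 2y = −13.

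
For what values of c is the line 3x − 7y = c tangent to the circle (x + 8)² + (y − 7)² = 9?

c = −73 ± 3√58

For a tangent, require d(centre, line) = r = 3.
|3·(−8) − 7·7 − c| / √58 = 3
|c − (−73)| = 3√58.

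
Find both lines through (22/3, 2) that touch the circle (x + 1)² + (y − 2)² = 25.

Let a tangent through (22/3, 2) have slope m. Its distance from (−1, 2) must equal 5:
[m·(−25/3) − (0)]² = 25(m² + 1)
16m² − 9 = 0, so m = 3/4 or m = −3/4.
With m = 3/4: 3x − 4y = 14. With m = −3/4: 3x + 4y = 30.

3x − 4y = 14 and 3x + 4y = 30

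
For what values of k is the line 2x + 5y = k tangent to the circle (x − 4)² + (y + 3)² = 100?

For a tangent, require d(centre, line) = r = 10.
|2·4 + 5·(−3) − k| / √29 = 10
|k − (−7)| = 10√29.

k = −7 ± 10√29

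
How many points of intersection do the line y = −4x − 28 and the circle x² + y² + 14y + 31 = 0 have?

0

d² = (4·0 + 1·(−7) − (−28))²/17 = 441/17; r² = 18.
Since d² > r², the line lies outside the circle.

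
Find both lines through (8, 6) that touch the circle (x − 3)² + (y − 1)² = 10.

x − 3y = −10 and 3x − y = 18

A line y − (6) = m(x − (8)) is tangent when its distance from (3, 1) is √10:
(−5m − (−5))² = 10(m² + 1)
3m² − 10m + 3 = 0, so m = 1/3 or m = 3.
With m = 1/3: x − 3y = −10. With m = 3: 3x − y = 18.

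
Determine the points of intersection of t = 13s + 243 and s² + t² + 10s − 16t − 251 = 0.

From the line, t = 13s + 243. Substituting:
170s² + 6120s + 54910 = 0  ⟹  s² + 36s + 323 = 0
s = −17 or s = −19, giving (−17, 22) and (−19, −4).

(−19, −4) and (−17, 22)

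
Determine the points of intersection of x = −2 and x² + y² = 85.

(−2, −9) and (−2, 9)

The line gives x = −2. Substituting into the circle:
y² − 81 = 0
y = 9 or y = −9, giving (−2, 9) and (−2, −9).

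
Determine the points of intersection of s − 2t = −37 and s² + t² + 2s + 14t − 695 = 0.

(−25, 6) and (3, 20)

Substitute t = (37 + s)/2:
5s² + 110s − 375 = 0  ⟹  s² + 22s − 75 = 0
s = 3 or s = −25, giving (3, 20) and (−25, 6).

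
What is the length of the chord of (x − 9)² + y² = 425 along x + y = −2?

From the line, y = −x − 2. Substituting:
2x² − 14x − 340 = 0  ⟹  x² − 7x − 170 = 0
x = 17 or x = −10, giving (17, −19) and (−10, 8).
|(17, −19) − (−10, 8)| = √((27)² + (−27)²) = 27√2.

27√2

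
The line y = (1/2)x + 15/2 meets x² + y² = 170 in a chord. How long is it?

Centre (0, 0), r² = 170. Perpendicular distance d from centre to line = |15| / √5 = 15/√5.
Half the chord is √(r² − d²) = √(125), so the full chord is 10√5.

10√5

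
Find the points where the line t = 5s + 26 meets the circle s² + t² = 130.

Express t = 5s + 26 and substitute into the circle:
26s² + 260s + 546 = 0  ⟹  s² + 10s + 21 = 0
s = −3 or s = −7, giving (−3, 11) and (−7, −9).

(−7, −9) and (−3, 11)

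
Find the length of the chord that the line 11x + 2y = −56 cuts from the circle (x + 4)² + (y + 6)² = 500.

Substitute y = (−56 − 11x)/2:
125x² + 1000x = 0  ⟹  x² + 8x = 0
x = 0 or x = −8, giving (0, −28) and (−8, 16).
Chord length = distance between (0, −28) and (−8, 16) = √2000 = 20√5.

20√5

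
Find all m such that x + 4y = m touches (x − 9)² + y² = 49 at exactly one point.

The line touches the circle iff its distance from (9, 0) is 7:
|1·9 + 4·0 − m| / √17 = 7
|m − (9)| = 7√17.

m = 9 ± 7√17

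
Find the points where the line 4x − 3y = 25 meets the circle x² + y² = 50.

Express y = (−25 + 4x)/3 and substitute into the circle:
25x² − 200x + 175 = 0  ⟹  x² − 8x + 7 = 0
x = 7 or x = 1, giving (7, 1) and (1, −7).

(1, −7) and (7, 1)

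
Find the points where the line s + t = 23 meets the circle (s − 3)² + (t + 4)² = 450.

Express t = −s + 23 and substitute into the circle:
2s² − 60s + 288 = 0  ⟹  s² − 30s + 144 = 0
s = 24 or s = 6, giving (24, −1) and (6, 17).

(6, 17) and (24, −1)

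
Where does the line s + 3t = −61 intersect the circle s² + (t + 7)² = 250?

(−13, −16) and (5, −22)

Substitute t = (−61 − s)/3:
10s² + 80s − 650 = 0  ⟹  s² + 8s − 65 = 0
s = 5 or s = −13, giving (5, −22) and (−13, −16).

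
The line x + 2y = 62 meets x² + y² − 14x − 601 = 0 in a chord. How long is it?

Centre (7, 0), r² = 650. Perpendicular distance d from centre to line = |−55| / √5 = 55/√5.
Chord = 2√(r² − d²) = 2·√(45) = 6√5.

6√5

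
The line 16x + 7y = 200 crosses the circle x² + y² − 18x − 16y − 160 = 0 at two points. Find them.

(2, 24) and (16, −8)

Express y = (200 − 16x)/7 and substitute into the circle:
305x² − 5490x + 9760 = 0  ⟹  x² − 18x + 32 = 0
x = 16 or x = 2, giving (16, −8) and (2, 24).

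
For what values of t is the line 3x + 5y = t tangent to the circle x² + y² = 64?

t = ±8√34

The line touches the circle iff its distance from (0, 0) is 8:
|3·0 + 5·0 − t| / √34 = 8
|t| = 8√34.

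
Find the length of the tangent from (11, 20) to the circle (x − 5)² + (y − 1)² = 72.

5√13

The centre is (5, 1) and r = 6√2. The square of the distance from P to the centre is 36 + 361 = 397.
Power of the point: PT² = |PO|² − r² = 325, so PT = 5√13.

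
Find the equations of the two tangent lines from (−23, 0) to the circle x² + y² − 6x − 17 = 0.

x − 5y = −23 and x + 5y = −23

Let a tangent through (−23, 0) have slope m. Its distance from (3, 0) must equal √26:
(26m − (0))² = 26(m² + 1)
25m² − 1 = 0, so m = 1/5 or m = −1/5.
Through (−23, 0) these give x − 5y = −23 and x + 5y = −23.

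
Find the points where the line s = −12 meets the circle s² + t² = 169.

The line gives s = −12. Substituting into the circle:
t² − 25 = 0
t = 5 or t = −5, giving (−12, 5) and (−12, −5).

(−12, −5) and (−12, 5)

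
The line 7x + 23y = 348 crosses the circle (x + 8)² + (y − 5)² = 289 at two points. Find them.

(−16, 20) and (7, 13)

Express y = (348 − 7x)/23 and substitute into the circle:
578x² + 5202x − 64736 = 0  ⟹  x² + 9x − 112 = 0
x = 7 or x = −16, giving (7, 13) and (−16, 20).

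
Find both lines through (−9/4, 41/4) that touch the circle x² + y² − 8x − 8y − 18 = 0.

7x − y = −26 and x − 7y = −74

Let a tangent through (−9/4, 41/4) have slope m. Its distance from (4, 4) must equal 5√2:
(25/4m − (−25/4))² = 50(m² + 1)
7m² − 50m + 7 = 0, so m = 7 or m = 1/7.
With m = 7: 7x − y = −26. With m = 1/7: x − 7y = −74.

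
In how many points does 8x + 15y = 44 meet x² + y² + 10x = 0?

2

Substituting the line into the circle gives 289x² + 1546x + 1936 = 0.
Discriminant = (1546)² − 4·289·(1936) = 152100 > 0.
Two real roots: the line is a secant.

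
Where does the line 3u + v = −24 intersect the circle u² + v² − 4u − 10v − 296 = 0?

From the line, v = −3u − 24. Substituting:
10u² + 170u + 520 = 0  ⟹  u² + 17u + 52 = 0
u = −4 or u = −13, giving (−4, −12) and (−13, 15).

(−13, 15) and (−4, −12)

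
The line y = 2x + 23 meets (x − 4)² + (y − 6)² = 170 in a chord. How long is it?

6√5

Substitute y = 2x + 23:
5x² + 60x + 135 = 0  ⟹  x² + 12x + 27 = 0
x = −3 or x = −9, giving (−3, 17) and (−9, 5).
Chord length = distance between (−3, 17) and (−9, 5) = √180 = 6√5.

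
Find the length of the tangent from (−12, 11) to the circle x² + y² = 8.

The centre is (0, 0) and r = 2√2. The square of the distance from P to the centre is 144 + 121 = 265.
By the tangent–radius right angle, tangent length = √(|PO|² − r²) = √257.

√257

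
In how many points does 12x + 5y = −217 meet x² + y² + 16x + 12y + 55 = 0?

0

Substituting the line into the circle gives 169x² + 4888x + 35444 = 0.
Δ = 23892544 − 23960144 = −67600.
No real roots: the line does not meet the circle.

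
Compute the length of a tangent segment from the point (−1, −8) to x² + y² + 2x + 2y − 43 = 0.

Centre (−1, −1), r² = 45. |PO|² = (0)² + (−7)² = 49.
The tangent meets the radius at right angles, so tangent² = |PO|² − r² = 49 − 45 = 4.

2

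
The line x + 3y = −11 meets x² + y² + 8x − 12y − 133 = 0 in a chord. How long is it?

From the line, y = (−11 − x)/3. Substituting:
10x² + 130x − 680 = 0  ⟹  x² + 13x − 68 = 0
x = 4 or x = −17, giving (4, −5) and (−17, 2).
Chord length = distance between (4, −5) and (−17, 2) = √490 = 7√10.

7√10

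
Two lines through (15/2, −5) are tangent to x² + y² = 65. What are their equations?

Let a tangent through (15/2, −5) have slope m. Its distance from (0, 0) must equal √65:
[m·(−15/2) − (5)]² = 65(m² + 1)
7m² − 60m + 32 = 0, so m = 8 or m = 4/7.
Through (15/2, −5) these give 8x − y = 65 and 4x − 7y = 65.

8x − y = 65 and 4x − 7y = 65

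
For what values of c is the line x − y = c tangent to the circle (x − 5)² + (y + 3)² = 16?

c = 8 ± 4√2

Tangency holds when the distance from the centre (5, −3) to the line equals the radius 4:
|1·5 − 1·(−3) − c| / √2 = 4
|c − (8)| = 4√2.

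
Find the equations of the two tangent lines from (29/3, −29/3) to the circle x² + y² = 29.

Let a tangent through (29/3, −29/3) have slope m. Its distance from (0, 0) must equal √29:
(−29/3m − (29/3))² = 29(m² + 1)
10m² + 29m + 10 = 0, so m = −5/2 or m = −2/5.
With m = −5/2: 5x + 2y = 29. With m = −2/5: 2x + 5y = −29.

5x + 2y = 29 and 2x + 5y = −29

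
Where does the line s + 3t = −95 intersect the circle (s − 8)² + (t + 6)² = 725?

From the line, t = (−95 − s)/3. Substituting:
10s² + 10s − 20 = 0  ⟹  s² + s − 2 = 0
s = 1 or s = −2, giving (1, −32) and (−2, −31).

(−2, −31) and (1, −32)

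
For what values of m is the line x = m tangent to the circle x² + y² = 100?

m = −10 or m = 10

For a tangent, require d(centre, line) = r = 10.
|1·0 + 0·0 − m| / √1 = 10
|m| = 10, so m = 10 or m = −10.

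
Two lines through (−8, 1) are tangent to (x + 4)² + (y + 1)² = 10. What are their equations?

3x + y = −23 and x − 3y = −11

A line y − (1) = m(x − (−8)) is tangent when its distance from (−4, −1) is √10:
[m·(4) − (−2)]² = 10(m² + 1)
3m² + 8m − 3 = 0, so m = −3 or m = 1/3.
Through (−8, 1) these give 3x + y = −23 and x − 3y = −11.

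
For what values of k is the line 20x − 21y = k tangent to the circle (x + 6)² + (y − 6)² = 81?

The line touches the circle iff its distance from (−6, 6) is 9:
|20·(−6) − 21·6 − k| / √841 = 9
|k − (−246)| = 9·29, so k = 15 or k = −507.

k = −507 or k = 15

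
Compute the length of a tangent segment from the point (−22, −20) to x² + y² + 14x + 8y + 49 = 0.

With centre O = (−7, −4), |OP|² = 481 and r² = 16.
The tangent meets the radius at right angles, so tangent² = |PO|² − r² = 481 − 16 = 465.

√465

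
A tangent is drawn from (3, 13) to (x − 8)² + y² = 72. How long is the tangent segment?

√122

With centre O = (8, 0), |OP|² = 194 and r² = 72.
The tangent meets the radius at right angles, so tangent² = |PO|² − r² = 194 − 72 = 122.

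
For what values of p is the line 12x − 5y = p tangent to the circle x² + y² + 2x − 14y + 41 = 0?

p = −86 or p = −8

Tangency holds when the distance from the centre (−1, 7) to the line equals the radius 3:
|12·(−1) − 5·7 − p| / √169 = 3
|p − (−47)| = 3·13, so p = −8 or p = −86.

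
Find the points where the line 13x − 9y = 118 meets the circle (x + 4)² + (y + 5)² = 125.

From the line, y = (−118 + 13x)/9. Substituting:
250x² − 1250x − 3500 = 0  ⟹  x² − 5x − 14 = 0
x = 7 or x = −2, giving (7, −3) and (−2, −16).

(−2, −16) and (7, −3)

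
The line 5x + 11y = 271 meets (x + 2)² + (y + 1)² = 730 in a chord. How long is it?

2√146

The distance from (−2, −1) to the line is 292/√146, and r² = 730.
Half the chord is √(r² − d²) = √(146), so the full chord is 2√146.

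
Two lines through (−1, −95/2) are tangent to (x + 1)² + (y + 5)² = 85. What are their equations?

Let a tangent through (−1, −95/2) have slope m. Its distance from (−1, −5) must equal √85:
[m·(0) − (85/2)]² = 85(m² + 1)
4m² − 81 = 0, so m = −9/2 or m = 9/2.
Through (−1, −95/2) these give 9x + 2y = −104 and 9x − 2y = 86.

9x + 2y = −104 and 9x − 2y = 86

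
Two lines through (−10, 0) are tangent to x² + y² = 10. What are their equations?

x − 3y = −10 and x + 3y = −10

A line y − (0) = m(x − (−10)) is tangent when its distance from (0, 0) is √10:
(10m − (0))² = 10(m² + 1)
9m² − 1 = 0, so m = 1/3 or m = −1/3.
With m = 1/3: x − 3y = −10. With m = −1/3: x + 3y = −10.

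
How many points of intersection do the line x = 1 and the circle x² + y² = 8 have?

Substituting the line into the circle gives y² − 7 = 0.
Δ = 0 − (−28) = 28.
Two real roots: the line is a secant.

2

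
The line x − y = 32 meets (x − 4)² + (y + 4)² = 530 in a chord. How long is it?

22√2

Centre (4, −4), r² = 530. Perpendicular distance d from centre to line = |−24| / √2 = 24/√2.
Chord = 2√(r² − d²) = 2·√(242) = 22√2.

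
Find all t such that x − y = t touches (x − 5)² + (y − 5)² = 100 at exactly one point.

t = ±10√2

Tangency holds when the distance from the centre (5, 5) to the line equals the radius 10:
|1·5 − 1·5 − t| / √2 = 10
|t| = 10√2.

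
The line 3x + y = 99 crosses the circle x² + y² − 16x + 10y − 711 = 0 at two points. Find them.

(28, 15) and (36, −9)

From the line, y = −3x + 99. Substituting:
10x² − 640x + 10080 = 0  ⟹  x² − 64x + 1008 = 0
x = 36 or x = 28, giving (36, −9) and (28, 15).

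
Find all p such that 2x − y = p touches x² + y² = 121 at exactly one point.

The line touches the circle iff its distance from (0, 0) is 11:
|2·0 − 1·0 − p| / √5 = 11
|p| = 11√5.

p = ±11√5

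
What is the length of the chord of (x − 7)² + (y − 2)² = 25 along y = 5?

Centre (7, 2), r² = 25. Perpendicular distance d from centre to line = |−3| / √1 = 3.
Half the chord is √(r² − d²) = √(16), so the full chord is 8.

8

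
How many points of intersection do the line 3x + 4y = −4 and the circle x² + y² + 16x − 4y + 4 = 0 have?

d² = (3·(−8) + 4·2 − (−4))²/25 = 144/25; r² = 64.
Since d² < r², the line cuts the circle twice.

2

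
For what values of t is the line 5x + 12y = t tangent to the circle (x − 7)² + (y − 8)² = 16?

t = 79 or t = 183

The line touches the circle iff its distance from (7, 8) is 4:
|5·7 + 12·8 − t| / √169 = 4
|t − (131)| = 4·13, so t = 183 or t = 79.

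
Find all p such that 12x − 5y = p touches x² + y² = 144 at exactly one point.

Tangency holds when the distance from the centre (0, 0) to the line equals the radius 12:
|12·0 − 5·0 − p| / √169 = 12
|p| = 12·13, so p = 156 or p = −156.

p = −156 or p = 156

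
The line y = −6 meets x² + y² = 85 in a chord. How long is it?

Express y = −6 and substitute into the circle:
x² − 49 = 0
x = 7 or x = −7, giving (7, −6) and (−7, −6).
|(7, −6) − (−7, −6)| = √((14)² + (0)²) = 14.

14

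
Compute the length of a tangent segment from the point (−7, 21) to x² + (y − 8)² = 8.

√210

With centre O = (0, 8), |OP|² = 218 and r² = 8.
By the tangent–radius right angle, tangent length = √(|PO|² − r²) = √210.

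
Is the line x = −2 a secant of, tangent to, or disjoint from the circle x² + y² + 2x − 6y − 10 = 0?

secant

Centre (−1, 3), r² = 20. Distance² from centre to line = (1)² = 1.
Since d² < r², the line cuts the circle twice.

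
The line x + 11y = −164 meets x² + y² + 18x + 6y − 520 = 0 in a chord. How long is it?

4√122

From the line, y = (−164 − x)/11. Substituting:
122x² + 2440x − 46848 = 0  ⟹  x² + 20x − 384 = 0
x = 12 or x = −32, giving (12, −16) and (−32, −12).
Chord length = distance between (12, −16) and (−32, −12) = √1952 = 4√122.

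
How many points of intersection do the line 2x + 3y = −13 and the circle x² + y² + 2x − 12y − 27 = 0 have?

Substituting the line into the circle gives 13x² + 142x + 394 = 0.
Discriminant = (142)² − 4·13·(394) = −324 < 0.
No real roots: the line does not meet the circle.

0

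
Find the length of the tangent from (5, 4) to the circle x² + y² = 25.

The centre is (0, 0) and r = 5. The square of the distance from P to the centre is 25 + 16 = 41.
Power of the point: PT² = |PO|² − r² = 16, so PT = 4.

4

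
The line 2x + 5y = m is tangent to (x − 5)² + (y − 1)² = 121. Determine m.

The line touches the circle iff its distance from (5, 1) is 11:
|2·5 + 5·1 − m| / √29 = 11
|m − (15)| = 11√29.

m = 15 ± 11√29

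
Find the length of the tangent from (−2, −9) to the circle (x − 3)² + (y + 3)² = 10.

√51

With centre O = (3, −3), |OP|² = 61 and r² = 10.
The tangent meets the radius at right angles, so tangent² = |PO|² − r² = 61 − 10 = 51.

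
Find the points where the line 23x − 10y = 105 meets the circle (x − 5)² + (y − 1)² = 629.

(−5, −22) and (15, 24)

From the line, y = (−105 + 23x)/10. Substituting:
629x² − 6290x − 47175 = 0  ⟹  x² − 10x − 75 = 0
x = 15 or x = −5, giving (15, 24) and (−5, −22).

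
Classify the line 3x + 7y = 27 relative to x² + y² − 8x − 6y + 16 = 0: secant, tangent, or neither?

secant

Substituting the line into the circle gives 58x² − 428x + 379 = 0.
Discriminant = (−428)² − 4·58·(379) = 95256 > 0.
Two real roots: the line is a secant.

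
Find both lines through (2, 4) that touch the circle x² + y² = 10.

x − 3y = −10 and 3x + y = 10

A line y − (4) = m(x − (2)) is tangent when its distance from (0, 0) is √10:
[m·(−2) − (−4)]² = 10(m² + 1)
3m² + 8m − 3 = 0, so m = 1/3 or m = −3.
Through (2, 4) these give x − 3y = −10 and 3x + y = 10.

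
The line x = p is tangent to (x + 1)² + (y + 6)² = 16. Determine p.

p = −5 or p = 3

The line touches the circle iff its distance from (−1, −6) is 4:
|1·(−1) + 0·(−6) − p| / √1 = 4
|p − (−1)| = 4, so p = 3 or p = −5.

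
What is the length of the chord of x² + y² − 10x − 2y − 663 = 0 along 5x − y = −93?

Substitute y = 5x + 93:
26x² + 910x + 7800 = 0  ⟹  x² + 35x + 300 = 0
x = −15 or x = −20, giving (−15, 18) and (−20, −7).
Chord length = distance between (−15, 18) and (−20, −7) = √650 = 5√26.

5√26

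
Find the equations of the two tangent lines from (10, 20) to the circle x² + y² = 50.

Write the tangent as mx − y + (20 − m·(10)) = 0 and set its distance from the centre to 5√2:
(−10m − (−20))² = 50(m² + 1)
m² − 8m + 7 = 0, so m = 7 or m = 1.
Through (10, 20) these give 7x − y = 50 and x − y = −10.

7x − y = 50 and x − y = −10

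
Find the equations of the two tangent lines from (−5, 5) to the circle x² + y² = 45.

x − 2y = −15 and 2x − y = −15

A line y − (5) = m(x − (−5)) is tangent when its distance from (0, 0) is 3√5:
(5m − (−5))² = 45(m² + 1)
2m² − 5m + 2 = 0, so m = 1/2 or m = 2.
Through (−5, 5) these give x − 2y = −15 and 2x − y = −15.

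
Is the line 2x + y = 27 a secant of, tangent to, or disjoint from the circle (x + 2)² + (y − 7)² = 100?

disjoint

d² = (2·(−2) + 1·7 − (27))²/5 = 576/5; r² = 100.
Since d² > r², the line lies outside the circle.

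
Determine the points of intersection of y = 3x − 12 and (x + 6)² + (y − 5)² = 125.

(4, 0) and (5, 3)

From the line, y = 3x − 12. Substituting:
10x² − 90x + 200 = 0  ⟹  x² − 9x + 20 = 0
x = 5 or x = 4, giving (5, 3) and (4, 0).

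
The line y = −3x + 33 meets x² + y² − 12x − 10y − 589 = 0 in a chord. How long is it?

The distance from (6, 5) to the line is 10/√10, and r² = 650.
Chord = 2√(r² − d²) = 2·√(640) = 16√10.

16√10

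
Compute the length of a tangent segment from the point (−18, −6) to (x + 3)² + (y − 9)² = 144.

Centre (−3, 9), r² = 144. |PO|² = (−15)² + (−15)² = 450.
Power of the point: PT² = |PO|² − r² = 306, so PT = 3√34.

3√34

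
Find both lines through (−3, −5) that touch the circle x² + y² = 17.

A line y − (−5) = m(x − (−3)) is tangent when its distance from (0, 0) is √17:
(3m − (5))² = 17(m² + 1)
4m² + 15m − 4 = 0, so m = 1/4 or m = −4.
With m = 1/4: x − 4y = 17. With m = −4: 4x + y = −17.

x − 4y = 17 and 4x + y = −17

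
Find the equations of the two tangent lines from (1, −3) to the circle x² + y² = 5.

Let a tangent through (1, −3) have slope m. Its distance from (0, 0) must equal √5:
(−1m − (3))² = 5(m² + 1)
2m² − 3m − 2 = 0, so m = −1/2 or m = 2.
With m = −1/2: x + 2y = −5. With m = 2: 2x − y = 5.

x + 2y = −5 and 2x − y = 5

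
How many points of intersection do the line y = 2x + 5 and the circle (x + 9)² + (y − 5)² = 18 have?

d² = (2·(−9) − 1·5 − (−5))²/5 = 324/5; r² = 18.
Since d² > r², the line lies outside the circle.

0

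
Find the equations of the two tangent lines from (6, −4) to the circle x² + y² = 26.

Let a tangent through (6, −4) have slope m. Its distance from (0, 0) must equal √26:
[m·(−6) − (4)]² = 26(m² + 1)
5m² + 24m − 5 = 0, so m = −5 or m = 1/5.
Through (6, −4) these give 5x + y = 26 and x − 5y = 26.

5x + y = 26 and x − 5y = 26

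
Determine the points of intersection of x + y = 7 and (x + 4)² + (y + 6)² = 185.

Substitute y = −x + 7:
2x² − 18x = 0  ⟹  x² − 9x = 0
x = 9 or x = 0, giving (9, −2) and (0, 7).

(0, 7) and (9, −2)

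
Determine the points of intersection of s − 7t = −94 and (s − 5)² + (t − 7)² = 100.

(−3, 13) and (11, 15)

Substitute t = (94 + s)/7:
50s² − 400s − 1650 = 0  ⟹  s² − 8s − 33 = 0
s = 11 or s = −3, giving (11, 15) and (−3, 13).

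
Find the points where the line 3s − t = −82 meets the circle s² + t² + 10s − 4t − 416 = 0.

(−26, 4) and (−23, 13)

Substitute t = 3s + 82:
10s² + 490s + 5980 = 0  ⟹  s² + 49s + 598 = 0
s = −23 or s = −26, giving (−23, 13) and (−26, 4).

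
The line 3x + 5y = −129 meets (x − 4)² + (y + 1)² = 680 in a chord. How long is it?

4√34

The distance from (4, −1) to the line is 136/√34, and r² = 680.
Chord = 2√(r² − d²) = 2·√(136) = 4√34.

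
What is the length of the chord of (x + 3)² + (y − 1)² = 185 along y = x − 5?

17√2

Express y = x − 5 and substitute into the circle:
2x² − 6x − 140 = 0  ⟹  x² − 3x − 70 = 0
x = 10 or x = −7, giving (10, 5) and (−7, −12).
|(10, 5) − (−7, −12)| = √((17)² + (17)²) = 17√2.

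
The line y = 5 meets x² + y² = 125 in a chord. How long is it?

Substitute y = 5:
x² − 100 = 0
x = 10 or x = −10, giving (10, 5) and (−10, 5).
Chord length = distance between (10, 5) and (−10, 5) = √400 = 20.

20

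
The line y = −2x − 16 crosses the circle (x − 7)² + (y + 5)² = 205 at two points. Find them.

Express y = −2x − 16 and substitute into the circle:
5x² + 30x − 35 = 0  ⟹  x² + 6x − 7 = 0
x = 1 or x = −7, giving (1, −18) and (−7, −2).

(−7, −2) and (1, −18)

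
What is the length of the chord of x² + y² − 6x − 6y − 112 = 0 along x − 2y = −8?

10√5

From the line, y = (8 + x)/2. Substituting:
5x² − 20x − 480 = 0  ⟹  x² − 4x − 96 = 0
x = 12 or x = −8, giving (12, 10) and (−8, 0).
|(12, 10) − (−8, 0)| = √((20)² + (10)²) = 10√5.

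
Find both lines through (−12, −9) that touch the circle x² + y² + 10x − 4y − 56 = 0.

Let a tangent through (−12, −9) have slope m. Its distance from (−5, 2) must equal √85:
(7m − (11))² = 85(m² + 1)
18m² + 77m − 18 = 0, so m = 2/9 or m = −9/2.
With m = 2/9: 2x − 9y = 57. With m = −9/2: 9x + 2y = −126.

2x − 9y = 57 and 9x + 2y = −126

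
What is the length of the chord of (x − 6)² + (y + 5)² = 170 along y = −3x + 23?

Centre (6, −5), r² = 170. Perpendicular distance d from centre to line = |−10| / √10 = 10/√10.
Half the chord is √(r² − d²) = √(160), so the full chord is 8√10.

8√10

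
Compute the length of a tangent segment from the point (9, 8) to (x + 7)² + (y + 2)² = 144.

Centre (−7, −2), r² = 144. |PO|² = (16)² + (10)² = 356.
Power of the point: PT² = |PO|² − r² = 212, so PT = 2√53.

2√53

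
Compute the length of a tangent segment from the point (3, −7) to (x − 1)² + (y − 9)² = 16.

2√61

With centre O = (1, 9), |OP|² = 260 and r² = 16.
By the tangent–radius right angle, tangent length = √(|PO|² − r²) = √244 = 2√61.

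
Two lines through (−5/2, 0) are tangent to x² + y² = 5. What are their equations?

2x − y = −5 and 2x + y = −5

Write the tangent as mx − y + (0 − m·(−5/2)) = 0 and set its distance from the centre to √5:
(5/2m − (0))² = 5(m² + 1)
m² − 4 = 0, so m = 2 or m = −2.
Through (−5/2, 0) these give 2x − y = −5 and 2x + y = −5.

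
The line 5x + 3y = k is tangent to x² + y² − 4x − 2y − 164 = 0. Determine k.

k = 13 ± 13√34

For a tangent, require d(centre, line) = r = 13.
|5·2 + 3·1 − k| / √34 = 13
|k − (13)| = 13√34.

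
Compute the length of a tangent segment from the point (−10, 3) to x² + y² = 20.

√89

The centre is (0, 0) and r = 2√5. The square of the distance from P to the centre is 100 + 9 = 109.
By the tangent–radius right angle, tangent length = √(|PO|² − r²) = √89.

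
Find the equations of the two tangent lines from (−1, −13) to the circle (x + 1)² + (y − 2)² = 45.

Let a tangent through (−1, −13) have slope m. Its distance from (−1, 2) must equal 3√5:
(0m − (15))² = 45(m² + 1)
m² − 4 = 0, so m = 2 or m = −2.
Through (−1, −13) these give 2x − y = 11 and 2x + y = −15.

2x − y = 11 and 2x + y = −15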